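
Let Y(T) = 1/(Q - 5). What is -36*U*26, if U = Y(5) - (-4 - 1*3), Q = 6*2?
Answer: -46800/7 ≈ -6685.7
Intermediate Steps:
Q = 12
Y(T) = ⅐ (Y(T) = 1/(12 - 5) = 1/7 = ⅐)
U = 50/7 (U = ⅐ - (-4 - 1*3) = ⅐ - (-4 - 3) = ⅐ - 1*(-7) = ⅐ + 7 = 50/7 ≈ 7.1429)
-36*U*26 = -36*50/7*26 = -1800/7*26 = -46800/7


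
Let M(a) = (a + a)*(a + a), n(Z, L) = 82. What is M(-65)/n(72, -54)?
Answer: 8450/41 ≈ 206.10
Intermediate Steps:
M(a) = 4*a**2 (M(a) = (2*a)*(2*a) = 4*a**2)
M(-65)/n(72, -54) = (4*(-65)**2)/82 = (4*4225)*(1/82) = 16900*(1/82) = 8450/41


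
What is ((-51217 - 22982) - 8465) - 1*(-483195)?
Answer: 400531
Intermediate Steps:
((-51217 - 22982) - 8465) - 1*(-483195) = (-74199 - 8465) + 483195 = -82664 + 483195 = 400531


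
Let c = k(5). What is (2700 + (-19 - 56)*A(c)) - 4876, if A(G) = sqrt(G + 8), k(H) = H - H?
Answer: -2176 - 150*sqrt(2) ≈ -2388.1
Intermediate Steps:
k(H) = 0
c = 0
A(G) = sqrt(8 + G)
(2700 + (-19 - 56)*A(c)) - 4876 = (2700 + (-19 - 56)*sqrt(8 + 0)) - 4876 = (2700 - 150*sqrt(2)) - 4876 = -2176 - 150*sqrt(2)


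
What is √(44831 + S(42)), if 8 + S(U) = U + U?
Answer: √44907 ≈ 211.91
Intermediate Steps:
S(U) = -8 + 2*U (S(U) = -8 + (U + U) = -8 + 2*U)
√(44831 + S(42)) = √(44831 + (-8 + 2*42)) = √(44831 + (-8 + 84)) = √(44831 + 76) = √44907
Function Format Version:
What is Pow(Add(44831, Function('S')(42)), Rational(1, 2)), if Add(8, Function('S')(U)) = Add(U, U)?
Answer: Pow(44907, Rational(1, 2)) ≈ 211.91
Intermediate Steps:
Function('S')(U) = Add(-8, Mul(2, U)) (Function('S')(U) = Add(-8, Add(U, U)) = Add(-8, Mul(2, U)))
Pow(Add(44831, Function('S')(42)), Rational(1, 2)) = Pow(Add(44831, Add(-8, Mul(2, 42))), Rational(1, 2)) = Pow(Add(44831, Add(-8, 84)), Rational(1, 2)) = Pow(Add(44831, 76), Rational(1, 2)) = Pow(44907, Rational(1, 2))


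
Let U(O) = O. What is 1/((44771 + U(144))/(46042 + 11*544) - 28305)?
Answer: -4002/113273155 ≈ -3.5331e-5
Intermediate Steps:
1/((44771 + U(144))/(46042 + 11*544) - 28305) = 1/((44771 + 144)/(46042 + 11*544) - 28305) = 1/(44915/(46042 + 5984) - 28305) = 1/(44915/52026 - 28305) = 1/(44915*(1/52026) - 28305) = 1/(3455/4002 - 28305) = 1/(-113273155/4002) = -4002/113273155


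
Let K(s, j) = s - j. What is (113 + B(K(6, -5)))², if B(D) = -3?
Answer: 12100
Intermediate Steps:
(113 + B(K(6, -5)))² = (113 - 3)² = 110² = 12100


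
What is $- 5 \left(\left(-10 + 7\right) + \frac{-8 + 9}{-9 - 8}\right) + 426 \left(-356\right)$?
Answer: $- \frac{2577892}{17} \approx -1.5164 \cdot 10^{5}$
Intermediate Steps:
$- 5 \left(\left(-10 + 7\right) + \frac{-8 + 9}{-9 - 8}\right) + 426 \left(-356\right) = - 5 \left(-3 + 1 \frac{1}{-17}\right) - 151656 = - 5 \left(-3 + 1 \left(- \frac{1}{17}\right)\right) - 151656 = - 5 \left(-3 - \frac{1}{17}\right) - 151656 = \left(-5\right) \left(- \frac{52}{17}\right) - 151656 = \frac{260}{17} - 151656 = - \frac{2577892}{17}$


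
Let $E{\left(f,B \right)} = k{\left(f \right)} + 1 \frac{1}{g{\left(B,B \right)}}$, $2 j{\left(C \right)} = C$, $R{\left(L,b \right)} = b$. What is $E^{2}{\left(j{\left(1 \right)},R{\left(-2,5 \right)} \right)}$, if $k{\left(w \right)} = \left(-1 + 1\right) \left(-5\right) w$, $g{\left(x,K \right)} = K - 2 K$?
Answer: $\frac{1}{25} \approx 0.04$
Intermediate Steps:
$g{\left(x,K \right)} = - K$
$j{\left(C \right)} = \frac{C}{2}$
$k{\left(w \right)} = 0$ ($k{\left(w \right)} = 0 \left(-5\right) w = 0 w = 0$)
$E{\left(f,B \right)} = - \frac{1}{B}$ ($E{\left(f,B \right)} = 0 + 1 \frac{1}{\left(-1\right) B} = 0 + 1 \left(- \frac{1}{B}\right) = 0 - \frac{1}{B} = - \frac{1}{B}$)
$E^{2}{\left(j{\left(1 \right)},R{\left(-2,5 \right)} \right)} = \left(- \frac{1}{5}\right)^{2} = \frac{1}{25}$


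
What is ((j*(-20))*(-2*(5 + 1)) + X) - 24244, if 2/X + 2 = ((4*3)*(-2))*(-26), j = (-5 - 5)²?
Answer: -75883/311 ≈ -244.00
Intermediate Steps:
j = 100 (j = (-10)² = 100)
X = 1/311 (X = 2/(-2 + ((4*3)*(-2))*(-26)) = 2/(-2 + (12*(-2))*(-26)) = 2/(-2 - 24*(-26)) = 2/(-2 + 624) = 2/622 = 2*(1/622) = 1/311 ≈ 0.0032154)
((j*(-20))*(-2*(5 + 1)) + X) - 24244 = ((100*(-20))*(-2*(5 + 1)) + 1/311) - 24244 = (-(-4000)*6 + 1/311) - 24244 = (-2000*(-12) + 1/311) - 24244 = (24000 + 1/311) - 24244 = 7464001/311 - 24244 = -75883/311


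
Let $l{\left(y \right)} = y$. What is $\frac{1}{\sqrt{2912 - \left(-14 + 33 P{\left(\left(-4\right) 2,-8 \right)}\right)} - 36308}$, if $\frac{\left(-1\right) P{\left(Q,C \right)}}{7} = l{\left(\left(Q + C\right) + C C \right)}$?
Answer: $- \frac{18154}{659128425} - \frac{7 \sqrt{286}}{1318256850} \approx -2.7632 \cdot 10^{-5}$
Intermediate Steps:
$P{\left(Q,C \right)} = - 7 C - 7 Q - 7 C^{2}$ ($P{\left(Q,C \right)} = - 7 \left(\left(Q + C\right) + C C\right) = - 7 \left(\left(C + Q\right) + C^{2}\right) = - 7 \left(C + Q + C^{2}\right) = - 7 C - 7 Q - 7 C^{2}$)
$\frac{1}{\sqrt{2912 - \left(-14 + 33 P{\left(\left(-4\right) 2,-8 \right)}\right)} - 36308} = \frac{1}{\sqrt{2912 - \left(-14 + 33 \left(\left(-7\right) \left(-8\right) - 7 \left(\left(-4\right) 2\right) - 7 \left(-8\right)^{2}\right)\right)} - 36308} = \frac{1}{\sqrt{2912 - \left(-14 + 33 \left(56 - -56 - 448\right)\right)} + \left(\left(-15586 + 7493\right) - 28215\right)} = \frac{1}{\sqrt{2912 - \left(-14 + 33 \left(56 + 56 - 448\right)\right)} - 36308} = \frac{1}{\sqrt{2912 + \left(14 - -11088\right)} - 36308} = \frac{1}{\sqrt{2912 + \left(14 + 11088\right)} - 36308} = \frac{1}{\sqrt{2912 + 11102} - 36308} = \frac{1}{\sqrt{14014} - 36308} = \frac{1}{7 \sqrt{286} - 36308} = \frac{1}{-36308 + 7 \sqrt{286}}$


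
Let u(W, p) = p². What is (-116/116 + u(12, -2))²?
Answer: 9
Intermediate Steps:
(-116/116 + u(12, -2))² = (-116/116 + (-2)²)² = (-116*1/116 + 4)² = (-1 + 4)² = 3² = 9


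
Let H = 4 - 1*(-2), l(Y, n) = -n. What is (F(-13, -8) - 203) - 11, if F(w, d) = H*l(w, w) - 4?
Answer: -140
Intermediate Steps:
H = 6 (H = 4 + 2 = 6)
F(w, d) = -4 - 6*w (F(w, d) = 6*(-w) - 4 = -6*w - 4 = -4 - 6*w)
(F(-13, -8) - 203) - 11 = ((-4 - 6*(-13)) - 203) - 11 = ((-4 + 78) - 203) - 11 = (74 - 203) - 11 = -129 - 11 = -140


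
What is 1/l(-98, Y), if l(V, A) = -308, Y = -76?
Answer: -1/308 ≈ -0.0032468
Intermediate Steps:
1/l(-98, Y) = 1/(-308) = -1/308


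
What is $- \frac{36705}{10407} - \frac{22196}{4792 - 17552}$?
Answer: $- \frac{19780169}{11066110} \approx -1.7875$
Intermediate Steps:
$- \frac{36705}{10407} - \frac{22196}{4792 - 17552} = \left(-36705\right) \frac{1}{10407} - \frac{22196}{4792 - 17552} = - \frac{12235}{3469} - \frac{22196}{-12760} = - \frac{12235}{3469} - - \frac{5549}{3190} = - \frac{12235}{3469} + \frac{5549}{3190} = - \frac{19780169}{11066110}$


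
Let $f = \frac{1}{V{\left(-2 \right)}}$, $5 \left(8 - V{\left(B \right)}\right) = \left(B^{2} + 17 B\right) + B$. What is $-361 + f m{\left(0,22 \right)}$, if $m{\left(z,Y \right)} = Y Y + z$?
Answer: $- \frac{5893}{18} \approx -327.39$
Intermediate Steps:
$m{\left(z,Y \right)} = z + Y^{2}$ ($m{\left(z,Y \right)} = Y^{2} + z = z + Y^{2}$)
$V{\left(B \right)} = 8 - \frac{18 B}{5} - \frac{B^{2}}{5}$ ($V{\left(B \right)} = 8 - \frac{\left(B^{2} + 17 B\right) + B}{5} = 8 - \frac{B^{2} + 18 B}{5} = 8 - \left(\frac{B^{2}}{5} + \frac{18 B}{5}\right) = 8 - \frac{18 B}{5} - \frac{B^{2}}{5}$)
$f = \frac{5}{72}$ ($f = \frac{1}{8 - - \frac{36}{5} - \frac{\left(-2\right)^{2}}{5}} = \frac{1}{8 + \frac{36}{5} - \frac{4}{5}} = \frac{1}{\frac{72}{5}} = \frac{5}{72} \approx 0.069444$)
$-361 + f m{\left(0,22 \right)} = -361 + \frac{5 \left(0 + 22^{2}\right)}{72} = -361 + \frac{5 \left(0 + 484\right)}{72} = -361 + \frac{5}{72} \cdot 484 = -361 + \frac{605}{18} = - \frac{5893}{18}$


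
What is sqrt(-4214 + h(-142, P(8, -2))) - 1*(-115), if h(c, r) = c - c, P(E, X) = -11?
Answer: 115 + 7*I*sqrt(86) ≈ 115.0 + 64.915*I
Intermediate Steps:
h(c, r) = 0
sqrt(-4214 + h(-142, P(8, -2))) - 1*(-115) = sqrt(-4214 + 0) - 1*(-115) = sqrt(-4214) + 115 = 7*I*sqrt(86) + 115 = 115 + 7*I*sqrt(86)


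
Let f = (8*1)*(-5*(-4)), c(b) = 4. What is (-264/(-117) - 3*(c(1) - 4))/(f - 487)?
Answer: -88/12753 ≈ -0.0069003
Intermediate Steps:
f = 160 (f = 8*20 = 160)
(-264/(-117) - 3*(c(1) - 4))/(f - 487) = (-264/(-117) - 3*(4 - 4))/(160 - 487) = (-264*(-1/117) - 3*0)/(-327) = (88/39 + 0)*(-1/327) = (88/39)*(-1/327) = -88/12753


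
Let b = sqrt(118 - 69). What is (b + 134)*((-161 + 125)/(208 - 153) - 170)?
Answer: -1323426/55 ≈ -24062.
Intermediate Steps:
b = 7 (b = sqrt(49) = 7)
(b + 134)*((-161 + 125)/(208 - 153) - 170) = (7 + 134)*((-161 + 125)/(208 - 153) - 170) = 141*(-36/55 - 170) = 141*(-9386/55) = -1323426/55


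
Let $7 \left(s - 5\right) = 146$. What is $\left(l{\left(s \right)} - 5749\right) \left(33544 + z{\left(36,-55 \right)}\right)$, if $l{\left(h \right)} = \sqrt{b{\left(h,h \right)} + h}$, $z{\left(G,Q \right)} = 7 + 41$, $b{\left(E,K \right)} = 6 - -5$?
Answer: $-193120408 + \frac{33592 \sqrt{1806}}{7} \approx -1.9292 \cdot 10^{8}$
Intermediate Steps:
$s = \frac{181}{7}$ ($s = 5 + \frac{1}{7} \cdot 146 = 5 + \frac{146}{7} = \frac{181}{7} \approx 25.857$)
$b{\left(E,K \right)} = 11$ ($b{\left(E,K \right)} = 6 + 5 = 11$)
$z{\left(G,Q \right)} = 48$
$l{\left(h \right)} = \sqrt{11 + h}$
$\left(l{\left(s \right)} - 5749\right) \left(33544 + z{\left(36,-55 \right)}\right) = \left(\sqrt{11 + \frac{181}{7}} - 5749\right) \left(33544 + 48\right) = \left(\sqrt{\frac{258}{7}} - 5749\right) 33592 = \left(\frac{\sqrt{1806}}{7} - 5749\right) 33592 = \left(-5749 + \frac{\sqrt{1806}}{7}\right) 33592 = -193120408 + \frac{33592 \sqrt{1806}}{7}$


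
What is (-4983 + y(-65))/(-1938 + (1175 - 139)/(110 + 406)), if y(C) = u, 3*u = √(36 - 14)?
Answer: 642807/249743 - 43*√22/249743 ≈ 2.5731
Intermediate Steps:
u = √22/3 (u = √(36 - 14)/3 = √22/3 ≈ 1.5635)
y(C) = √22/3
(-4983 + y(-65))/(-1938 + (1175 - 139)/(110 + 406)) = (-4983 + √22/3)/(-1938 + (1175 - 139)/(110 + 406)) = (-4983 + √22/3)/(-1938 + 1036/516) = (-4983 + √22/3)/(-1938 + 1036*(1/516)) = (-4983 + √22/3)/(-1938 + 259/129) = (-4983 + √22/3)/(-249743/129) = (-4983 + √22/3)*(-129/249743) = 642807/249743 - 43*√22/249743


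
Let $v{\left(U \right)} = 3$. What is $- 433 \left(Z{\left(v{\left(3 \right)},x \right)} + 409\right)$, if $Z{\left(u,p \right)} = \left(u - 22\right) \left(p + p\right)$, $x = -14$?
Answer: $-407453$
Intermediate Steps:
$Z{\left(u,p \right)} = 2 p \left(-22 + u\right)$ ($Z{\left(u,p \right)} = \left(-22 + u\right) 2 p = 2 p \left(-22 + u\right)$)
$- 433 \left(Z{\left(v{\left(3 \right)},x \right)} + 409\right) = - 433 \left(2 \left(-14\right) \left(-22 + 3\right) + 409\right) = - 433 \left(2 \left(-14\right) \left(-19\right) + 409\right) = - 433 \left(532 + 409\right) = \left(-433\right) 941 = -407453$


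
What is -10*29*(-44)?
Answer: 12760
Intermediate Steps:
-10*29*(-44) = -290*(-44) = 12760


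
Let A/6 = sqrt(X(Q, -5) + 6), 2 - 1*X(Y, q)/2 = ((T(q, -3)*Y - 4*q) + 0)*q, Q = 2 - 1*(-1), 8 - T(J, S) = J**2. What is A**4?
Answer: 116640000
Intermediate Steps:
T(J, S) = 8 - J**2
Q = 3 (Q = 2 + 1 = 3)
X(Y, q) = 4 - 2*q*(-4*q + Y*(8 - q**2)) (X(Y, q) = 4 - 2*(((8 - q**2)*Y - 4*q) + 0)*q = 4 - 2*((Y*(8 - q**2) - 4*q) + 0)*q = 4 - 2*((-4*q + Y*(8 - q**2)) + 0)*q = 4 - 2*(-4*q + Y*(8 - q**2))*q = 4 - 2*q*(-4*q + Y*(8 - q**2)))
A = 60*I*sqrt(3) (A = 6*sqrt((4 + 8*(-5)**2 + 2*3*(-5)*(-8 + (-5)**2)) + 6) = 6*sqrt((4 + 8*25 + 2*3*(-5)*(-8 + 25)) + 6) = 6*sqrt((4 + 200 + 2*3*(-5)*17) + 6) = 6*sqrt((4 + 200 - 510) + 6) = 6*sqrt(-306 + 6) = 6*sqrt(-300) = 6*(10*I*sqrt(3)) = 60*I*sqrt(3) ≈ 103.92*I)
A**4 = (60*I*sqrt(3))**4 = 116640000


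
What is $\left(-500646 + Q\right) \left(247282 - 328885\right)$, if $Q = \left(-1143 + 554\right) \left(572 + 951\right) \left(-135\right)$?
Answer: $-9841378840497$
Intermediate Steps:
$Q = 121101345$ ($Q = \left(-589\right) 1523 \left(-135\right) = \left(-897047\right) \left(-135\right) = 121101345$)
$\left(-500646 + Q\right) \left(247282 - 328885\right) = \left(-500646 + 121101345\right) \left(247282 - 328885\right) = 120600699 \left(-81603\right) = -9841378840497$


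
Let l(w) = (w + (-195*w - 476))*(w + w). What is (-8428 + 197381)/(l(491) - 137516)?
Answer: -188953/94144376 ≈ -0.0020071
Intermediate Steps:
l(w) = 2*w*(-476 - 194*w) (l(w) = (w + (-476 - 195*w))*(2*w) = (-476 - 194*w)*(2*w) = 2*w*(-476 - 194*w))
(-8428 + 197381)/(l(491) - 137516) = (-8428 + 197381)/(-4*491*(238 + 97*491) - 137516) = 188953/(-4*491*(238 + 47627) - 137516) = 188953/(-4*491*47865 - 137516) = 188953/(-94006860 - 137516) = 188953/(-94144376) = 188953*(-1/94144376) = -188953/94144376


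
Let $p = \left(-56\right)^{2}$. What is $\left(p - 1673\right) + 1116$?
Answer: $2579$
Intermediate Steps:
$p = 3136$
$\left(p - 1673\right) + 1116 = \left(3136 - 1673\right) + 1116 = 1463 + 1116 = 2579$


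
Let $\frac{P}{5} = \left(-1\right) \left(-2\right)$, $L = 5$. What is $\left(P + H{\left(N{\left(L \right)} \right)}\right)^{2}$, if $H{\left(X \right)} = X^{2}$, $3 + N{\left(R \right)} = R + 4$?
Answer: $2116$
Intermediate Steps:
$N{\left(R \right)} = 1 + R$ ($N{\left(R \right)} = -3 + \left(R + 4\right) = -3 + \left(4 + R\right) = 1 + R$)
$P = 10$ ($P = 5 \left(\left(-1\right) \left(-2\right)\right) = 5 \cdot 2 = 10$)
$\left(P + H{\left(N{\left(L \right)} \right)}\right)^{2} = \left(10 + \left(1 + 5\right)^{2}\right)^{2} = \left(10 + 6^{2}\right)^{2} = \left(10 + 36\right)^{2} = 46^{2} = 2116$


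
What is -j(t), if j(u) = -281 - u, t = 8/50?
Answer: 7029/25 ≈ 281.16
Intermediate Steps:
t = 4/25 (t = 8*(1/50) = 4/25 ≈ 0.16000)
-j(t) = -(-281 - 1*4/25) = -(-281 - 4/25) = -1*(-7029/25) = 7029/25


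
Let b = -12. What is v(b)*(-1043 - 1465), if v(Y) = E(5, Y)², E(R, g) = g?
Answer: -361152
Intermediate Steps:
v(Y) = Y²
v(b)*(-1043 - 1465) = (-12)²*(-1043 - 1465) = 144*(-2508) = -361152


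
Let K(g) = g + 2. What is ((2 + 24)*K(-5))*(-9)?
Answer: 702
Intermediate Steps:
K(g) = 2 + g
((2 + 24)*K(-5))*(-9) = ((2 + 24)*(2 - 5))*(-9) = (26*(-3))*(-9) = -78*(-9) = 702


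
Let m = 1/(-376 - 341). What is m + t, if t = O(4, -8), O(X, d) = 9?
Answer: 6452/717 ≈ 8.9986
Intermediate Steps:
m = -1/717 (m = 1/(-717) = -1/717 ≈ -0.0013947)
t = 9
m + t = -1/717 + 9 = 6452/717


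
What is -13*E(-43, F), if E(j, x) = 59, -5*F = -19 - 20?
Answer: -767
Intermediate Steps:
F = 39/5 (F = -(-19 - 20)/5 = -⅕*(-39) = 39/5 ≈ 7.8000)
-13*E(-43, F) = -13*59 = -767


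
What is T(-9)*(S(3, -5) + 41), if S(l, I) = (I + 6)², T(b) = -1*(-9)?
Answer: 378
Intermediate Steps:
T(b) = 9
S(l, I) = (6 + I)²
T(-9)*(S(3, -5) + 41) = 9*((6 - 5)² + 41) = 9*(1² + 41) = 9*(1 + 41) = 9*42 = 378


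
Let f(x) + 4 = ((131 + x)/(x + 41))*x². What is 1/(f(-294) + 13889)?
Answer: 253/17601973 ≈ 1.4373e-5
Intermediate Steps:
f(x) = -4 + x²*(131 + x)/(41 + x) (f(x) = -4 + ((131 + x)/(x + 41))*x² = -4 + ((131 + x)/(41 + x))*x² = -4 + x²*(131 + x)/(41 + x))
1/(f(-294) + 13889) = 1/((-164 + (-294)³ - 4*(-294) + 131*(-294)²)/(41 - 294) + 13889) = 1/((-164 - 25412184 + 1176 + 131*86436)/(-253) + 13889) = 1/(-(-164 - 25412184 + 1176 + 11323116)/253 + 13889) = 1/(-1/253*(-14088056) + 13889) = 1/(14088056/253 + 13889) = 1/(17601973/253) = 253/17601973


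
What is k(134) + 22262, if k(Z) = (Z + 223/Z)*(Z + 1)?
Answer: 5437273/134 ≈ 40577.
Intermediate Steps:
k(Z) = (1 + Z)*(Z + 223/Z) (k(Z) = (Z + 223/Z)*(1 + Z) = (1 + Z)*(Z + 223/Z))
k(134) + 22262 = (223 + 134 + 134**2 + 223/134) + 22262 = (223 + 134 + 17956 + 223*(1/134)) + 22262 = (223 + 134 + 17956 + 223/134) + 22262 = 2454165/134 + 22262 = 5437273/134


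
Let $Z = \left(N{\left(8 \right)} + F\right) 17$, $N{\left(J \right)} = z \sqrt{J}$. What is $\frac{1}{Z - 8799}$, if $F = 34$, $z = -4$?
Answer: $- \frac{8221}{67547849} + \frac{136 \sqrt{2}}{67547849} \approx -0.00011886$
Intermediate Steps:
$N{\left(J \right)} = - 4 \sqrt{J}$
$Z = 578 - 136 \sqrt{2}$ ($Z = \left(- 4 \sqrt{8} + 34\right) 17 = \left(- 4 \cdot 2 \sqrt{2} + 34\right) 17 = \left(- 8 \sqrt{2} + 34\right) 17 = \left(34 - 8 \sqrt{2}\right) 17 = 578 - 136 \sqrt{2} \approx 385.67$)
$\frac{1}{Z - 8799} = \frac{1}{\left(578 - 136 \sqrt{2}\right) - 8799} = \frac{1}{-8221 - 136 \sqrt{2}}$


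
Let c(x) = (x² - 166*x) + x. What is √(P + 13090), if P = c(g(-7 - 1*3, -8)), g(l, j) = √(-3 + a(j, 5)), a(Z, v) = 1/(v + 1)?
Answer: √(471138 - 990*I*√102)/6 ≈ 114.41 - 1.2138*I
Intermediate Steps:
a(Z, v) = 1/(1 + v)
g(l, j) = I*√102/6 (g(l, j) = √(-3 + 1/(1 + 5)) = √(-3 + 1/6) = √(-3 + ⅙) = √(-17/6) = I*√102/6)
c(x) = x² - 165*x
P = I*√102*(-165 + I*√102/6)/6 (P = (I*√102/6)*(-165 + I*√102/6) = I*√102*(-165 + I*√102/6)/6 ≈ -2.8333 - 277.74*I)
√(P + 13090) = √((-17/6 - 55*I*√102/2) + 13090) = √(78523/6 - 55*I*√102/2)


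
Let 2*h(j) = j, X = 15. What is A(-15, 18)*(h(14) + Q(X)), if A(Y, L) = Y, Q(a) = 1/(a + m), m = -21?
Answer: -205/2 ≈ -102.50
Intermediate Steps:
h(j) = j/2
Q(a) = 1/(-21 + a) (Q(a) = 1/(a - 21) = 1/(-21 + a))
A(-15, 18)*(h(14) + Q(X)) = -15*((½)*14 + 1/(-21 + 15)) = -15*(7 + 1/(-6)) = -15*(7 - ⅙) = -15*41/6 = -205/2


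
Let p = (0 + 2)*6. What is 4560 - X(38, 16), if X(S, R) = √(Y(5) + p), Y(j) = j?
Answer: 4560 - √17 ≈ 4555.9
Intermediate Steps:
p = 12 (p = 2*6 = 12)
X(S, R) = √17 (X(S, R) = √(5 + 12) = √17)
4560 - X(38, 16) = 4560 - √17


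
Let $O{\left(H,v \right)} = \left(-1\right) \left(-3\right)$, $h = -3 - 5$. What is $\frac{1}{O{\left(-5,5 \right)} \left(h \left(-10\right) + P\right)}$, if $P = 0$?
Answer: $\frac{1}{240} \approx 0.0041667$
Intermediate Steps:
$h = -8$
$O{\left(H,v \right)} = 3$
$\frac{1}{O{\left(-5,5 \right)} \left(h \left(-10\right) + P\right)} = \frac{1}{3 \left(\left(-8\right) \left(-10\right) + 0\right)} = \frac{1}{3 \left(80 + 0\right)} = \frac{1}{3 \cdot 80} = \frac{1}{240}$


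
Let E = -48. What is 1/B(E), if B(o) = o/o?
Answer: 1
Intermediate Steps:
B(o) = 1
1/B(E) = 1/1 = 1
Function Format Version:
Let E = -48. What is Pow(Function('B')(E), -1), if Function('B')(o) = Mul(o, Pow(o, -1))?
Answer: 1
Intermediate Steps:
Function('B')(o) = 1
Pow(Function('B')(E), -1) = Pow(1, -1) = 1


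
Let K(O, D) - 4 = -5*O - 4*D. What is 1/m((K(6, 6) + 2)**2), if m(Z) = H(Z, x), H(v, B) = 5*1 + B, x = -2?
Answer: 1/3 ≈ 0.33333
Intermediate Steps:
K(O, D) = 4 - 5*O - 4*D (K(O, D) = 4 + (-5*O - 4*D) = 4 - 5*O - 4*D)
H(v, B) = 5 + B
m(Z) = 3 (m(Z) = 5 - 2 = 3)
1/m((K(6, 6) + 2)**2) = 1/3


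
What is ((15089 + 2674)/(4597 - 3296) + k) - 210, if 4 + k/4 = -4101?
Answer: -21617867/1301 ≈ -16616.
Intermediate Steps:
k = -16420 (k = -16 + 4*(-4101) = -16 - 16404 = -16420)
((15089 + 2674)/(4597 - 3296) + k) - 210 = ((15089 + 2674)/(4597 - 3296) - 16420) - 210 = (17763/1301 - 16420) - 210 = -21344657/1301 - 210 = -21617867/1301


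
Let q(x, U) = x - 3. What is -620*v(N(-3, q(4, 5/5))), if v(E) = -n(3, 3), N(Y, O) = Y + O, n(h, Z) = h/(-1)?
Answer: -1860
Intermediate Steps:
q(x, U) = -3 + x
n(h, Z) = -h (n(h, Z) = h*(-1) = -h)
N(Y, O) = O + Y
v(E) = 3 (v(E) = -(-1)*3 = -1*(-3) = 3)
-620*v(N(-3, q(4, 5/5))) = -620*3 = -1860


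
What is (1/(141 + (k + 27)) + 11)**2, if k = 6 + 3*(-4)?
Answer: 3179089/26244 ≈ 121.14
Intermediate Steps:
k = -6 (k = 6 - 12 = -6)
(1/(141 + (k + 27)) + 11)**2 = (1/(141 + (-6 + 27)) + 11)**2 = (1/(141 + 21) + 11)**2 = (1/162 + 11)**2 = (1783/162)**2 = 3179089/26244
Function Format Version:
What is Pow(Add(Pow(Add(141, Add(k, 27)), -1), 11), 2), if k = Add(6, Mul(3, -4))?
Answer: Rational(3179089, 26244) ≈ 121.14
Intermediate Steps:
k = -6 (k = Add(6, -12) = -6)
Pow(Add(Pow(Add(141, Add(k, 27)), -1), 11), 2) = Pow(Add(Pow(Add(141, Add(-6, 27)), -1), 11), 2) = Pow(Add(Pow(Add(141, 21), -1), 11), 2) = Pow(Add(Pow(162, -1), 11), 2) = Pow(Add(Rational(1, 162), 11), 2) = Pow(Rational(1783, 162), 2) = Rational(3179089, 26244)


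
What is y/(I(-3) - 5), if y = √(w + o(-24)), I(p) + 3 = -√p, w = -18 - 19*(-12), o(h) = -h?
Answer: -24*√26/67 + 3*I*√78/67 ≈ -1.8265 + 0.39545*I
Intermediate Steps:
w = 210 (w = -18 + 228 = 210)
I(p) = -3 - √p
y = 3*√26 (y = √(210 - 1*(-24)) = √(210 + 24) = √234 = 3*√26 ≈ 15.297)
y/(I(-3) - 5) = (3*√26)/((-3 - √(-3)) - 5) = (3*√26)/((-3 - I*√3) - 5) = (3*√26)/(-8 - I*√3) = 3*√26/(-8 - I*√3)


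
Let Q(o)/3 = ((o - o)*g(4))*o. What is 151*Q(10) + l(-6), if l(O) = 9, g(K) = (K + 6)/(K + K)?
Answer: 9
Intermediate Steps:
g(K) = (6 + K)/(2*K) (g(K) = (6 + K)/((2*K)) = (6 + K)*(1/(2*K)) = (6 + K)/(2*K))
Q(o) = 0 (Q(o) = 3*(((o - o)*((½)*(6 + 4)/4))*o) = 3*((0*((½)*(¼)*10))*o) = 3*((0*(5/4))*o) = 3*(0*o) = 3*0 = 0)
151*Q(10) + l(-6) = 151*0 + 9 = 0 + 9 = 9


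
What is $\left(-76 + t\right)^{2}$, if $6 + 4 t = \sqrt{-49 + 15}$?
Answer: $\frac{\left(310 - i \sqrt{34}\right)^{2}}{16} \approx 6004.1 - 225.95 i$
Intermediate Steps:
$t = - \frac{3}{2} + \frac{i \sqrt{34}}{4}$ ($t = - \frac{3}{2} + \frac{\sqrt{-49 + 15}}{4} = - \frac{3}{2} + \frac{\sqrt{-34}}{4} = - \frac{3}{2} + \frac{i \sqrt{34}}{4} \approx -1.5 + 1.4577 i$)
$\left(-76 + t\right)^{2} = \left(-76 - \left(\frac{3}{2} - \frac{i \sqrt{34}}{4}\right)\right)^{2} = \left(- \frac{155}{2} + \frac{i \sqrt{34}}{4}\right)^{2}$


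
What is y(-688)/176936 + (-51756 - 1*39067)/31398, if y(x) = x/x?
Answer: -8034913465/2777718264 ≈ -2.8926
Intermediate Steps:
y(x) = 1
y(-688)/176936 + (-51756 - 1*39067)/31398 = 1/176936 + (-51756 - 1*39067)/31398 = 1*(1/176936) + (-51756 - 39067)*(1/31398) = 1/176936 - 90823*1/31398 = 1/176936 - 90823/31398 = -8034913465/2777718264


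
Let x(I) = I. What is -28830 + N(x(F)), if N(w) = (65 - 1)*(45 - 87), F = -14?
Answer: -31518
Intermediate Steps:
N(w) = -2688 (N(w) = 64*(-42) = -2688)
-28830 + N(x(F)) = -28830 - 2688 = -31518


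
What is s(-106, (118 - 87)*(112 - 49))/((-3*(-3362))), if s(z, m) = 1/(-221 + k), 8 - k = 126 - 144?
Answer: -1/1966770 ≈ -5.0845e-7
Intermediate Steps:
k = 26 (k = 8 - (126 - 144) = 8 - 1*(-18) = 8 + 18 = 26)
s(z, m) = -1/195 (s(z, m) = 1/(-221 + 26) = 1/(-195) = -1/195)
s(-106, (118 - 87)*(112 - 49))/((-3*(-3362))) = -1/(195*((-3*(-3362)))) = -1/195/10086 = -1/195*1/10086 = -1/1966770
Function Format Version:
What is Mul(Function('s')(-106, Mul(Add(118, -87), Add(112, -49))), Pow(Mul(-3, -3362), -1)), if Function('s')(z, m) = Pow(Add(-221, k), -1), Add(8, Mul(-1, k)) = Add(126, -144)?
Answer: Rational(-1, 1966770) ≈ -5.0845e-7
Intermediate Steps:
k = 26 (k = Add(8, Mul(-1, Add(126, -144))) = Add(8, Mul(-1, -18)) = Add(8, 18) = 26)
Function('s')(z, m) = Rational(-1, 195) (Function('s')(z, m) = Pow(Add(-221, 26), -1) = Pow(-195, -1) = Rational(-1, 195))
Mul(Function('s')(-106, Mul(Add(118, -87), Add(112, -49))), Pow(Mul(-3, -3362), -1)) = Mul(Rational(-1, 195), Pow(Mul(-3, -3362), -1)) = Mul(Rational(-1, 195), Pow(10086, -1)) = Mul(Rational(-1, 195), Rational(1, 10086)) = Rational(-1, 1966770)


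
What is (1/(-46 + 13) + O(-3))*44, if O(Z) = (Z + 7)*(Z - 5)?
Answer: -4228/3 ≈ -1409.3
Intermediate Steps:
O(Z) = (-5 + Z)*(7 + Z) (O(Z) = (7 + Z)*(-5 + Z) = (-5 + Z)*(7 + Z))
(1/(-46 + 13) + O(-3))*44 = (1/(-46 + 13) + (-35 + (-3)² + 2*(-3)))*44 = (1/(-33) + (-35 + 9 - 6))*44 = (-1/33 - 32)*44 = -1057/33*44 = -4228/3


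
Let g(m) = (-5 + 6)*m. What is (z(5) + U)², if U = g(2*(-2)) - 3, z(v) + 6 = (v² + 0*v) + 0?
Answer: 144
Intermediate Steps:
g(m) = m (g(m) = 1*m = m)
z(v) = -6 + v² (z(v) = -6 + ((v² + 0*v) + 0) = -6 + ((v² + 0) + 0) = -6 + (v² + 0) = -6 + v²)
U = -7 (U = 2*(-2) - 3 = -4 - 3 = -7)
(z(5) + U)² = ((-6 + 5²) - 7)² = ((-6 + 25) - 7)² = (19 - 7)² = 12² = 144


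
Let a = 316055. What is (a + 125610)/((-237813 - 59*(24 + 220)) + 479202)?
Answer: 441665/226993 ≈ 1.9457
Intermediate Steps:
(a + 125610)/((-237813 - 59*(24 + 220)) + 479202) = (316055 + 125610)/((-237813 - 59*(24 + 220)) + 479202) = 441665/((-237813 - 59*244) + 479202) = 441665/((-237813 - 1*14396) + 479202) = 441665/((-237813 - 14396) + 479202) = 441665/(-252209 + 479202) = 441665/226993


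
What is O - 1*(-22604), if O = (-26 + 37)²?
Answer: 22725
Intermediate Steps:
O = 121 (O = 11² = 121)
O - 1*(-22604) = 121 - 1*(-22604) = 121 + 22604 = 22725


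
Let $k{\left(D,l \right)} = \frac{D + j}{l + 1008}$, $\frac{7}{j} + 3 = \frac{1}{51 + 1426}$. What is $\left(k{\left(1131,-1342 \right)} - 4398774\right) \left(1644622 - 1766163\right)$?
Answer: $\frac{791051906061747211}{1479620} \approx 5.3463 \cdot 10^{11}$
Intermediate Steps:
$j = - \frac{10339}{4430}$ ($j = \frac{7}{-3 + \frac{1}{51 + 1426}} = \frac{7}{-3 + \frac{1}{1477}} = \frac{7}{- \frac{4430}{1477}} = 7 \left(- \frac{1477}{4430}\right) = - \frac{10339}{4430} \approx -2.3339$)
$k{\left(D,l \right)} = \frac{- \frac{10339}{4430} + D}{1008 + l}$ ($k{\left(D,l \right)} = \frac{D - \frac{10339}{4430}}{l + 1008} = \frac{- \frac{10339}{4430} + D}{1008 + l}$)
$\left(k{\left(1131,-1342 \right)} - 4398774\right) \left(1644622 - 1766163\right) = \left(\frac{- \frac{10339}{4430} + 1131}{1008 - 1342} - 4398774\right) \left(1644622 - 1766163\right) = \left(\frac{1}{-334} \cdot \frac{4999991}{4430} - 4398774\right) \left(-121541\right) = \left(\left(- \frac{1}{334}\right) \frac{4999991}{4430} - 4398774\right) \left(-121541\right) = \left(- \frac{4999991}{1479620} - 4398774\right) \left(-121541\right) = \left(- \frac{6508518985871}{1479620}\right) \left(-121541\right) = \frac{791051906061747211}{1479620}$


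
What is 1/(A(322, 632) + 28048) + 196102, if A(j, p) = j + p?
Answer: 5687350205/29002 ≈ 1.9610e+5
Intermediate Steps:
1/(A(322, 632) + 28048) + 196102 = 1/((322 + 632) + 28048) + 196102 = 1/(954 + 28048) + 196102 = 1/29002 + 196102 = 5687350205/29002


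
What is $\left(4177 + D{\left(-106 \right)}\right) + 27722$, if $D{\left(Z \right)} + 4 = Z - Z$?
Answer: $31895$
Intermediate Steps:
$D{\left(Z \right)} = -4$ ($D{\left(Z \right)} = -4 + \left(Z - Z\right) = -4 + 0 = -4$)
$\left(4177 + D{\left(-106 \right)}\right) + 27722 = \left(4177 - 4\right) + 27722 = 4173 + 27722 = 31895$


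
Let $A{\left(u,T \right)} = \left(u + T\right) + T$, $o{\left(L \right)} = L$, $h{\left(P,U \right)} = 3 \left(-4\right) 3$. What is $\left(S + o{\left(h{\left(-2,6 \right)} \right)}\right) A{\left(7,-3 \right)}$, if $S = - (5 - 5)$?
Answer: $-36$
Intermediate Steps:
$h{\left(P,U \right)} = -36$ ($h{\left(P,U \right)} = \left(-12\right) 3 = -36$)
$S = 0$ ($S = \left(-1\right) 0 = 0$)
$A{\left(u,T \right)} = u + 2 T$ ($A{\left(u,T \right)} = \left(T + u\right) + T = u + 2 T$)
$\left(S + o{\left(h{\left(-2,6 \right)} \right)}\right) A{\left(7,-3 \right)} = \left(0 - 36\right) \left(7 + 2 \left(-3\right)\right) = - 36 \left(7 - 6\right) = \left(-36\right) 1 = -36$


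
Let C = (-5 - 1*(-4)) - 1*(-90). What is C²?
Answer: 7921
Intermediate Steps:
C = 89 (C = (-5 + 4) + 90 = -1 + 90 = 89)
C² = 89² = 7921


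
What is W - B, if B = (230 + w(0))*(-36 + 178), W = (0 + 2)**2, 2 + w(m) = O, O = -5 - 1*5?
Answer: -30952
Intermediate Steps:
O = -10 (O = -5 - 5 = -10)
w(m) = -12 (w(m) = -2 - 10 = -12)
W = 4 (W = 2**2 = 4)
B = 30956 (B = (230 - 12)*(-36 + 178) = 218*142 = 30956)
W - B = 4 - 1*30956 = 4 - 30956 = -30952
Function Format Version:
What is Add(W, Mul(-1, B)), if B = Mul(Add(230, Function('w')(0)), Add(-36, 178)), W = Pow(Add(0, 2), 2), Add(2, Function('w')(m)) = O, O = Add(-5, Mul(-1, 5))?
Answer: -30952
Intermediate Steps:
O = -10 (O = Add(-5, -5) = -10)
Function('w')(m) = -12 (Function('w')(m) = Add(-2, -10) = -12)
W = 4 (W = Pow(2, 2) = 4)
B = 30956 (B = Mul(Add(230, -12), Add(-36, 178)) = Mul(218, 142) = 30956)
Add(W, Mul(-1, B)) = Add(4, Mul(-1, 30956)) = Add(4, -30956) = -30952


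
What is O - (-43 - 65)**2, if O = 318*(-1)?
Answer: -11982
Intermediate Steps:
O = -318
O - (-43 - 65)**2 = -318 - (-43 - 65)**2 = -318 - 1*(-108)**2 = -318 - 1*11664 = -318 - 11664 = -11982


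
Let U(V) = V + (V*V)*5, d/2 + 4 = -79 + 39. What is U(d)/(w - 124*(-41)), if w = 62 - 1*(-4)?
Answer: 19316/2575 ≈ 7.5014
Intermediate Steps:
d = -88 (d = -8 + 2*(-79 + 39) = -8 + 2*(-40) = -8 - 80 = -88)
w = 66 (w = 62 + 4 = 66)
U(V) = V + 5*V² (U(V) = V + V²*5 = V + 5*V²)
U(d)/(w - 124*(-41)) = (-88*(1 + 5*(-88)))/(66 - 124*(-41)) = (-88*(1 - 440))/(66 + 5084) = -88*(-439)/5150 = 38632*(1/5150) = 19316/2575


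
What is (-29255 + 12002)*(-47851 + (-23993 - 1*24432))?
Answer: 1661049828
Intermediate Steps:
(-29255 + 12002)*(-47851 + (-23993 - 1*24432)) = -17253*(-47851 + (-23993 - 24432)) = -17253*(-47851 - 48425) = -17253*(-96276) = 1661049828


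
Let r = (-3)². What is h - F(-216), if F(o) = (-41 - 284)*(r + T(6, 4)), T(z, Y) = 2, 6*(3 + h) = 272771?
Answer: 294203/6 ≈ 49034.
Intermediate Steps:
h = 272753/6 (h = -3 + (⅙)*272771 = -3 + 272771/6 = 272753/6 ≈ 45459.)
r = 9
F(o) = -3575 (F(o) = (-41 - 284)*(9 + 2) = -325*11 = -3575)
h - F(-216) = 272753/6 - 1*(-3575) = 272753/6 + 3575 = 294203/6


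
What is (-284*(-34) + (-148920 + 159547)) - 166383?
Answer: -146100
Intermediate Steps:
(-284*(-34) + (-148920 + 159547)) - 166383 = (9656 + 10627) - 166383 = 20283 - 166383 = -146100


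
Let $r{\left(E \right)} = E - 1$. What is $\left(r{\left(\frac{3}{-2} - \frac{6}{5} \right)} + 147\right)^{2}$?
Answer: $\frac{2053489}{100} \approx 20535.0$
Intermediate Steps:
$r{\left(E \right)} = -1 + E$
$\left(r{\left(\frac{3}{-2} - \frac{6}{5} \right)} + 147\right)^{2} = \left(\left(-1 + \left(\frac{3}{-2} - \frac{6}{5}\right)\right) + 147\right)^{2} = \left(\left(-1 + \left(3 \left(- \frac{1}{2}\right) - \frac{6}{5}\right)\right) + 147\right)^{2} = \left(\left(-1 - \frac{27}{10}\right) + 147\right)^{2} = \left(- \frac{37}{10} + 147\right)^{2} = \left(\frac{1433}{10}\right)^{2} = \frac{2053489}{100}$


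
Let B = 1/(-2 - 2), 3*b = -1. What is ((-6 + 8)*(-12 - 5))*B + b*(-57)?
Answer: 55/2 ≈ 27.500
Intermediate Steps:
b = -⅓ (b = (⅓)*(-1) = -⅓ ≈ -0.33333)
B = -¼ (B = 1/(-4) = -¼ ≈ -0.25000)
((-6 + 8)*(-12 - 5))*B + b*(-57) = ((-6 + 8)*(-12 - 5))*(-¼) - ⅓*(-57) = (2*(-17))*(-¼) + 19 = -34*(-¼) + 19 = 17/2 + 19 = 55/2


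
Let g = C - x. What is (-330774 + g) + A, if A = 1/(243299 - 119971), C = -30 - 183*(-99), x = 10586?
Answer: -39868612543/123328 ≈ -3.2327e+5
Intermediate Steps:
C = 18087 (C = -30 + 18117 = 18087)
g = 7501 (g = 18087 - 1*10586 = 18087 - 10586 = 7501)
A = 1/123328 ≈ 8.1085e-6
(-330774 + g) + A = (-330774 + 7501) + 1/123328 = -323273 + 1/123328 = -39868612543/123328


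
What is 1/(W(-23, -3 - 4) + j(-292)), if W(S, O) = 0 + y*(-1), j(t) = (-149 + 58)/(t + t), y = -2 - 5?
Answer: 584/4179 ≈ 0.13975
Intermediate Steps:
y = -7
j(t) = -91/(2*t) (j(t) = -91*1/(2*t) = -91/(2*t))
W(S, O) = 7 (W(S, O) = 0 - 7*(-1) = 0 + 7 = 7)
1/(W(-23, -3 - 4) + j(-292)) = 1/(7 - 91/2/(-292)) = 1/(7 - 91/2*(-1/292)) = 1/(7 + 91/584) = 1/(4179/584) = 584/4179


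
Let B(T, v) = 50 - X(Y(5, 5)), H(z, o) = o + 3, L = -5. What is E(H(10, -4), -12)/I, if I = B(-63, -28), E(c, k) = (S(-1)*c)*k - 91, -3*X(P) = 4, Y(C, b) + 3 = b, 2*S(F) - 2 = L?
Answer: -327/154 ≈ -2.1234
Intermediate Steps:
S(F) = -3/2 (S(F) = 1 + (1/2)*(-5) = 1 - 5/2 = -3/2)
Y(C, b) = -3 + b
X(P) = -4/3 (X(P) = -1/3*4 = -4/3)
H(z, o) = 3 + o
E(c, k) = -91 - 3*c*k/2 (E(c, k) = (-3*c/2)*k - 91 = -3*c*k/2 - 91 = -91 - 3*c*k/2)
B(T, v) = 154/3 (B(T, v) = 50 - 1*(-4/3) = 50 + 4/3 = 154/3)
I = 154/3 ≈ 51.333
E(H(10, -4), -12)/I = (-91 - 3/2*(3 - 4)*(-12))/(154/3) = (-91 - 3/2*(-1)*(-12))*(3/154) = (-91 - 18)*(3/154) = -109*3/154 = -327/154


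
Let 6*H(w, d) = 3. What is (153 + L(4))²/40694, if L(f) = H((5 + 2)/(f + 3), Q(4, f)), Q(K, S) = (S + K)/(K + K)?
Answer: 94249/162776 ≈ 0.57901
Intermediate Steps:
Q(K, S) = (K + S)/(2*K) (Q(K, S) = (K + S)/((2*K)) = (K + S)*(1/(2*K)) = (K + S)/(2*K))
H(w, d) = ½ (H(w, d) = (⅙)*3 = ½)
L(f) = ½
(153 + L(4))²/40694 = (153 + ½)²/40694 = (307/2)²*(1/40694) = (94249/4)*(1/40694) = 94249/162776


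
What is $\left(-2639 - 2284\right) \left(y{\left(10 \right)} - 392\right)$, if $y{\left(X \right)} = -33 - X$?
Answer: $2141505$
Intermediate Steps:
$\left(-2639 - 2284\right) \left(y{\left(10 \right)} - 392\right) = \left(-2639 - 2284\right) \left(\left(-33 - 10\right) - 392\right) = - 4923 \left(\left(-33 - 10\right) - 392\right) = - 4923 \left(-43 - 392\right) = \left(-4923\right) \left(-435\right) = 2141505$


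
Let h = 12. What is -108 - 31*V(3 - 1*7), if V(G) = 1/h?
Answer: -1327/12 ≈ -110.58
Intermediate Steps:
V(G) = 1/12
-108 - 31*V(3 - 1*7) = -108 - 31*1/12 = -108 - 31/12 = -1327/12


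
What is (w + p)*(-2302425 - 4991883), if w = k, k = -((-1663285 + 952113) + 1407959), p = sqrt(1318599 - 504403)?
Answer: 5082578988396 - 14588616*sqrt(203549) ≈ 5.0760e+12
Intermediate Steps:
p = 2*sqrt(203549) (p = sqrt(814196) = 2*sqrt(203549) ≈ 902.33)
k = -696787 (k = -(-711172 + 1407959) = -1*696787 = -696787)
w = -696787
(w + p)*(-2302425 - 4991883) = (-696787 + 2*sqrt(203549))*(-2302425 - 4991883) = (-696787 + 2*sqrt(203549))*(-7294308) = 5082578988396 - 14588616*sqrt(203549)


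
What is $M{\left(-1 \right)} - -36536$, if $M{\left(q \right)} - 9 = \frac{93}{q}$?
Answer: $36452$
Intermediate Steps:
$M{\left(q \right)} = 9 + \frac{93}{q}$
$M{\left(-1 \right)} - -36536 = \left(9 + \frac{93}{-1}\right) - -36536 = \left(9 + 93 \left(-1\right)\right) + 36536 = \left(9 - 93\right) + 36536 = -84 + 36536 = 36452$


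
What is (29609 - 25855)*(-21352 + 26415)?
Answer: 19006502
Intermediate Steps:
(29609 - 25855)*(-21352 + 26415) = 3754*5063 = 19006502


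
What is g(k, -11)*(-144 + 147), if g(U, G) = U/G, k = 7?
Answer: -21/11 ≈ -1.9091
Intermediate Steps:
g(k, -11)*(-144 + 147) = (7/(-11))*(-144 + 147) = (7*(-1/11))*3 = -7/11*3 = -21/11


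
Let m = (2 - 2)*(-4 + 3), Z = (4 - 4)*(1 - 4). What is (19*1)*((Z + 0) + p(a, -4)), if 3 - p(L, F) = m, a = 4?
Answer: 57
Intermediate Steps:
Z = 0 (Z = 0*(-3) = 0)
m = 0 (m = 0*(-1) = 0)
p(L, F) = 3 (p(L, F) = 3 - 1*0 = 3 + 0 = 3)
(19*1)*((Z + 0) + p(a, -4)) = (19*1)*((0 + 0) + 3) = 19*(0 + 3) = 19*3 = 57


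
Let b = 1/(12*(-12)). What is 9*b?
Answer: -1/16 ≈ -0.062500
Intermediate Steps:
b = -1/144 (b = 1/(-144) = -1/144 ≈ -0.0069444)
9*b = 9*(-1/144) = -1/16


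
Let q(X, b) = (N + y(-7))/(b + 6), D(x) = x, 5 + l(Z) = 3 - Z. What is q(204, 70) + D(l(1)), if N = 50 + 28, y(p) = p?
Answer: -157/76 ≈ -2.0658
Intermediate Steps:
l(Z) = -2 - Z (l(Z) = -5 + (3 - Z) = -2 - Z)
N = 78
q(X, b) = 71/(6 + b) (q(X, b) = (78 - 7)/(b + 6) = 71/(6 + b))
q(204, 70) + D(l(1)) = 71/(6 + 70) + (-2 - 1*1) = 71/76 + (-2 - 1) = 71*(1/76) - 3 = 71/76 - 3 = -157/76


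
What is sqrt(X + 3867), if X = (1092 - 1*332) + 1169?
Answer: 6*sqrt(161) ≈ 76.131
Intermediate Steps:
X = 1929 (X = (1092 - 332) + 1169 = 760 + 1169 = 1929)
sqrt(X + 3867) = sqrt(1929 + 3867) = sqrt(5796) = 6*sqrt(161)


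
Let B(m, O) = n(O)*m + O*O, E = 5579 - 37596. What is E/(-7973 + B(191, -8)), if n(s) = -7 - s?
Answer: 32017/7718 ≈ 4.1484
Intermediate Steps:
E = -32017
B(m, O) = O² + m*(-7 - O) (B(m, O) = (-7 - O)*m + O*O = m*(-7 - O) + O² = O² + m*(-7 - O))
E/(-7973 + B(191, -8)) = -32017/(-7973 + ((-8)² - 1*191*(7 - 8))) = -32017/(-7973 + (64 - 1*191*(-1))) = -32017/(-7973 + (64 + 191)) = -32017/(-7973 + 255) = -32017/(-7718) = -32017*(-1/7718) = 32017/7718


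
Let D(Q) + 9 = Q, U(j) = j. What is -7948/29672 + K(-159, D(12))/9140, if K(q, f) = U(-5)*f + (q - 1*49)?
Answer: -9907697/33900260 ≈ -0.29226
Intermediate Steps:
D(Q) = -9 + Q
K(q, f) = -49 + q - 5*f (K(q, f) = -5*f + (q - 1*49) = -5*f + (q - 49) = -5*f + (-49 + q) = -49 + q - 5*f)
-7948/29672 + K(-159, D(12))/9140 = -7948/29672 + (-49 - 159 - 5*(-9 + 12))/9140 = -7948*1/29672 + (-49 - 159 - 5*3)*(1/9140) = -1987/7418 + (-49 - 159 - 15)*(1/9140) = -1987/7418 - 223*1/9140 = -1987/7418 - 223/9140 = -9907697/33900260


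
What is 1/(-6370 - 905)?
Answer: -1/7275 ≈ -0.00013746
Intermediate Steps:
1/(-6370 - 905) = 1/(-7275) = -1/7275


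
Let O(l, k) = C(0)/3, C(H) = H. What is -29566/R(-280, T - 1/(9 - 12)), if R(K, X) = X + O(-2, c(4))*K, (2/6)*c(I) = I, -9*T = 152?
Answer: 266094/149 ≈ 1785.9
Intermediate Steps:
T = -152/9 (T = -1/9*152 = -152/9 ≈ -16.889)
c(I) = 3*I
O(l, k) = 0 (O(l, k) = 0/3 = 0*(1/3) = 0)
R(K, X) = X (R(K, X) = X + 0*K = X + 0 = X)
-29566/R(-280, T - 1/(9 - 12)) = -29566/(-152/9 - 1/(9 - 12)) = -29566/(-152/9 - 1/(-3)) = -29566/(-152/9 - 1*(-1/3)) = -29566/(-152/9 + 1/3) = -29566/(-149/9) = -29566*(-9/149) = 266094/149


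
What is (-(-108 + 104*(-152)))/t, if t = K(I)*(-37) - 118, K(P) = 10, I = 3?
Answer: -3979/122 ≈ -32.615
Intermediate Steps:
t = -488 (t = 10*(-37) - 118 = -370 - 118 = -488)
(-(-108 + 104*(-152)))/t = -(-108 + 104*(-152))/(-488) = -(-108 - 15808)*(-1/488) = -1*(-15916)*(-1/488) = 15916*(-1/488) = -3979/122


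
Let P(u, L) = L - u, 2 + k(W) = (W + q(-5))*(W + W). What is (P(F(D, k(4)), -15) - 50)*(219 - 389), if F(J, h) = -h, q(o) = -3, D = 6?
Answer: 10030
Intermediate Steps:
k(W) = -2 + 2*W*(-3 + W) (k(W) = -2 + (W - 3)*(W + W) = -2 + (-3 + W)*(2*W) = -2 + 2*W*(-3 + W))
(P(F(D, k(4)), -15) - 50)*(219 - 389) = ((-15 - (-1)*(-2 - 6*4 + 2*4²)) - 50)*(219 - 389) = ((-15 - (-1)*(-2 - 24 + 2*16)) - 50)*(-170) = ((-15 - (-1)*(-2 - 24 + 32)) - 50)*(-170) = ((-15 - (-1)*6) - 50)*(-170) = ((-15 - 1*(-6)) - 50)*(-170) = ((-15 + 6) - 50)*(-170) = (-9 - 50)*(-170) = -59*(-170) = 10030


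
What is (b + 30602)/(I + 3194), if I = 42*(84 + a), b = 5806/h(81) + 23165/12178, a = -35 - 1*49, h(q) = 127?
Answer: 47402884235/4939859564 ≈ 9.5960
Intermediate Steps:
a = -84 (a = -35 - 49 = -84)
b = 73647423/1546606 (b = 5806/127 + 23165/12178 = 73647423/1546606 ≈ 47.619)
I = 0 (I = 42*(84 - 84) = 42*0 = 0)
(b + 30602)/(I + 3194) = (73647423/1546606 + 30602)/(0 + 3194) = (47402884235/1546606)/3194 = (47402884235/1546606)*(1/3194) = 47402884235/4939859564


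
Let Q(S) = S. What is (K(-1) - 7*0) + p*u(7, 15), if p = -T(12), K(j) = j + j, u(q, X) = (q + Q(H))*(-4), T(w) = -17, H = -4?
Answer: -206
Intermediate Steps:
u(q, X) = 16 - 4*q (u(q, X) = (q - 4)*(-4) = (-4 + q)*(-4) = 16 - 4*q)
K(j) = 2*j
p = 17 (p = -1*(-17) = 17)
(K(-1) - 7*0) + p*u(7, 15) = (2*(-1) - 7*0) + 17*(16 - 4*7) = (-2 + 0) + 17*(16 - 28) = -2 + 17*(-12) = -2 - 204 = -206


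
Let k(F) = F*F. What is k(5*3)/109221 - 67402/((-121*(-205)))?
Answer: -2452044239/903075635 ≈ -2.7152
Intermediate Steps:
k(F) = F²
k(5*3)/109221 - 67402/((-121*(-205))) = (5*3)²/109221 - 67402/((-121*(-205))) = 15²*(1/109221) - 67402/24805 = 225*(1/109221) - 67402*1/24805 = 75/36407 - 67402/24805 = -2452044239/903075635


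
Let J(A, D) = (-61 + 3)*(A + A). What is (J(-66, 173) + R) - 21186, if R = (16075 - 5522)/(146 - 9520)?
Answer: -126840773/9374 ≈ -13531.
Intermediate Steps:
J(A, D) = -116*A
R = -10553/9374 (R = 10553/(-9374) = 10553*(-1/9374) = -10553/9374 ≈ -1.1258)
(J(-66, 173) + R) - 21186 = (-116*(-66) - 10553/9374) - 21186 = (7656 - 10553/9374) - 21186 = 71756791/9374 - 21186 = -126840773/9374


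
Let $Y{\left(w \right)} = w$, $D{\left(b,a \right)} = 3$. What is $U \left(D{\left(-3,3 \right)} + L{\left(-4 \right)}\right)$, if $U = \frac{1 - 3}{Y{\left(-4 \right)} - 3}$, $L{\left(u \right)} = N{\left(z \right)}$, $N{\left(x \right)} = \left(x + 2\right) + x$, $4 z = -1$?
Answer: $\frac{9}{7} \approx 1.2857$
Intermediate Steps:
$z = - \frac{1}{4}$ ($z = \frac{1}{4} \left(-1\right) = - \frac{1}{4} \approx -0.25$)
$N{\left(x \right)} = 2 + 2 x$ ($N{\left(x \right)} = \left(2 + x\right) + x = 2 + 2 x$)
$L{\left(u \right)} = \frac{3}{2}$ ($L{\left(u \right)} = 2 + 2 \left(- \frac{1}{4}\right) = 2 - \frac{1}{2} = \frac{3}{2}$)
$U = \frac{2}{7}$ ($U = \frac{1 - 3}{-4 - 3} = - \frac{2}{-7} = \left(-2\right) \left(- \frac{1}{7}\right) = \frac{2}{7} \approx 0.28571$)
$U \left(D{\left(-3,3 \right)} + L{\left(-4 \right)}\right) = \frac{2 \left(3 + \frac{3}{2}\right)}{7} = \frac{2}{7} \cdot \frac{9}{2} = \frac{9}{7}$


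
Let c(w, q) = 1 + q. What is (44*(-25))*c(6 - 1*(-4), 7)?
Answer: -8800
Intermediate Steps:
(44*(-25))*c(6 - 1*(-4), 7) = (44*(-25))*(1 + 7) = -1100*8 = -8800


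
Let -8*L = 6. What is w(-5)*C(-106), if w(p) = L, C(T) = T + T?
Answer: 159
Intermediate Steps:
C(T) = 2*T
L = -¾ (L = -⅛*6 = -¾ ≈ -0.75000)
w(p) = -¾
w(-5)*C(-106) = -3*(-106)/2 = -¾*(-212) = 159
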